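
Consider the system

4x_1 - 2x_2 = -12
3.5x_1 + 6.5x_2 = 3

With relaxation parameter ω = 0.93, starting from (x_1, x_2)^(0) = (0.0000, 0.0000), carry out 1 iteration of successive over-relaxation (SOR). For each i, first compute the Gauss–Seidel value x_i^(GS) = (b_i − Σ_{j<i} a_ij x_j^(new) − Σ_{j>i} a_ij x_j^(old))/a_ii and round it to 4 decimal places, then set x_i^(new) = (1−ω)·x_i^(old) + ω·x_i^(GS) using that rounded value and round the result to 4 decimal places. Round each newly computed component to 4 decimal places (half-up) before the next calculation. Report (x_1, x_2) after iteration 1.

(-2.7900, 1.8263)

Iteration 1:
  x_1: GS value = (-12 - (-2)·0.0000) / (4) = -3.0000;  x_1 ← (1−ω)·0.0000 + ω·-3.0000 = -2.7900
  x_2: GS value = (3 - (3.5)·-2.7900) / (6.5) = 1.9638;  x_2 ← (1−ω)·0.0000 + ω·1.9638 = 1.8263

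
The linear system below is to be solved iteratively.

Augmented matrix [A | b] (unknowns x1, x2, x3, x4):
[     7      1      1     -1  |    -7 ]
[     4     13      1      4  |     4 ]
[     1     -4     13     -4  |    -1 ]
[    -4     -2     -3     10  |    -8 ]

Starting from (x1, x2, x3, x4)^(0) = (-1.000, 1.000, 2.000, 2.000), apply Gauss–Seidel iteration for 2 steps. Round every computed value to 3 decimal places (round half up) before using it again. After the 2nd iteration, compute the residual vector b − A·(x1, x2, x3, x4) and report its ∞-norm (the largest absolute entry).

0.614

Iteration 1:
  x1 = (-7 - (1)·1.000 - (1)·2.000 - (-1)·2.000) / (7) = -1.143
  x2 = (4 - (4)·-1.143 - (1)·2.000 - (4)·2.000) / (13) = -0.110
  x3 = (-1 - (1)·-1.143 - (-4)·-0.110 - (-4)·2.000) / (13) = 0.593
  x4 = (-8 - (-4)·-1.143 - (-2)·-0.110 - (-3)·0.593) / (10) = -1.101
Iteration 2:
  x1 = (-7 - (1)·-0.110 - (1)·0.593 - (-1)·-1.101) / (7) = -1.226
  x2 = (4 - (4)·-1.226 - (1)·0.593 - (4)·-1.101) / (13) = 0.978
  x3 = (-1 - (1)·-1.226 - (-4)·0.978 - (-4)·-1.101) / (13) = -0.020
  x4 = (-8 - (-4)·-1.226 - (-2)·0.978 - (-3)·-0.020) / (10) = -1.101
Residual b − A·x = (-0.477, 0.614, -0.006, 0.002); ∞-norm = 0.614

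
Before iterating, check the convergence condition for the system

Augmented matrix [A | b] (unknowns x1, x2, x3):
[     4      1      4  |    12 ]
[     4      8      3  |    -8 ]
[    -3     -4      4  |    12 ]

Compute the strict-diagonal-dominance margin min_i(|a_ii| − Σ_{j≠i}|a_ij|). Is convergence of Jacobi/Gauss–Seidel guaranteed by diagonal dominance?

-3

row 1: |4| − (1+4) = -1
row 2: |8| − (4+3) = 1
row 3: |4| − (3+4) = -3
minimum over rows = -3 → not strictly diagonally dominant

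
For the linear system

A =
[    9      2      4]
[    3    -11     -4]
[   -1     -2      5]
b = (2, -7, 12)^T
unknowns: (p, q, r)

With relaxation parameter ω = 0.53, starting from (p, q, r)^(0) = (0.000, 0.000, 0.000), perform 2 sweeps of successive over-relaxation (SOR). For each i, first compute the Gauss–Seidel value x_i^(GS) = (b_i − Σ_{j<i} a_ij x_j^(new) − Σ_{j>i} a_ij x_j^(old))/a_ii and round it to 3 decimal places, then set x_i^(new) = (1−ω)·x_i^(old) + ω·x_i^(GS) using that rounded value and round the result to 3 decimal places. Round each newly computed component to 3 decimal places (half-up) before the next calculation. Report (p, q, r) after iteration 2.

Iteration 1:
  p: GS value = (2 - (2)·0.000 - (4)·0.000) / (9) = 0.222;  p ← (1−ω)·0.000 + ω·0.222 = 0.118
  q: GS value = (-7 - (3)·0.118 - (-4)·0.000) / (-11) = 0.669;  q ← (1−ω)·0.000 + ω·0.669 = 0.355
  r: GS value = (12 - (-1)·0.118 - (-2)·0.355) / (5) = 2.566;  r ← (1−ω)·0.000 + ω·2.566 = 1.360
Iteration 2:
  p: GS value = (2 - (2)·0.355 - (4)·1.360) / (9) = -0.461;  p ← (1−ω)·0.118 + ω·-0.461 = -0.189
  q: GS value = (-7 - (3)·-0.189 - (-4)·1.360) / (-11) = 0.090;  q ← (1−ω)·0.355 + ω·0.090 = 0.215
  r: GS value = (12 - (-1)·-0.189 - (-2)·0.215) / (5) = 2.448;  r ← (1−ω)·1.360 + ω·2.448 = 1.937

(-0.189, 0.215, 1.937)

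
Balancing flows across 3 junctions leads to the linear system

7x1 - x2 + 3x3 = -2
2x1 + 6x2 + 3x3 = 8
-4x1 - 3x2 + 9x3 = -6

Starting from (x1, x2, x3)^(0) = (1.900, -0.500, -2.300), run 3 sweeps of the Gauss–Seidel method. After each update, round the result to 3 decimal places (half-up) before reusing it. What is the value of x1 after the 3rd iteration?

0.023

Iteration 1:
  x1 = (-2 - (-1)·-0.500 - (3)·-2.300) / (7) = 0.629
  x2 = (8 - (2)·0.629 - (3)·-2.300) / (6) = 2.274
  x3 = (-6 - (-4)·0.629 - (-3)·2.274) / (9) = 0.371
Iteration 2:
  x1 = (-2 - (-1)·2.274 - (3)·0.371) / (7) = -0.120
  x2 = (8 - (2)·-0.120 - (3)·0.371) / (6) = 1.188
  x3 = (-6 - (-4)·-0.120 - (-3)·1.188) / (9) = -0.324
Iteration 3:
  x1 = (-2 - (-1)·1.188 - (3)·-0.324) / (7) = 0.023
  x2 = (8 - (2)·0.023 - (3)·-0.324) / (6) = 1.488
  x3 = (-6 - (-4)·0.023 - (-3)·1.488) / (9) = -0.160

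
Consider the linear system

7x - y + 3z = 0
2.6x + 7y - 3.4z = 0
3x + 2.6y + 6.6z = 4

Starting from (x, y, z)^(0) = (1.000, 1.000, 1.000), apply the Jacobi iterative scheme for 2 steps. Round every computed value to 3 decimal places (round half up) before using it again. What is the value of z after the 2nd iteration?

Iteration 1:
  x = (0 - (-1)·1.000 - (3)·1.000) / (7) = -0.286
  y = (0 - (2.6)·1.000 - (-3.4)·1.000) / (7) = 0.114
  z = (4 - (3)·1.000 - (2.6)·1.000) / (6.6) = -0.242
Iteration 2:
  x = (0 - (-1)·0.114 - (3)·-0.242) / (7) = 0.120
  y = (0 - (2.6)·-0.286 - (-3.4)·-0.242) / (7) = -0.011
  z = (4 - (3)·-0.286 - (2.6)·0.114) / (6.6) = 0.691

0.691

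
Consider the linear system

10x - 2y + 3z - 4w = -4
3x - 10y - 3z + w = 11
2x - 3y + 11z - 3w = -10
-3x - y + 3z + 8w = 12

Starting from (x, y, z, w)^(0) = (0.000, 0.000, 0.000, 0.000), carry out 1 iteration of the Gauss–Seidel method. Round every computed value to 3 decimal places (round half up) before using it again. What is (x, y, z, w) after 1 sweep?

Iteration 1:
  x = (-4 - (-2)·0.000 - (3)·0.000 - (-4)·0.000) / (10) = -0.400
  y = (11 - (3)·-0.400 - (-3)·0.000 - (1)·0.000) / (-10) = -1.220
  z = (-10 - (2)·-0.400 - (-3)·-1.220 - (-3)·0.000) / (11) = -1.169
  w = (12 - (-3)·-0.400 - (-1)·-1.220 - (3)·-1.169) / (8) = 1.636

(-0.400, -1.220, -1.169, 1.636)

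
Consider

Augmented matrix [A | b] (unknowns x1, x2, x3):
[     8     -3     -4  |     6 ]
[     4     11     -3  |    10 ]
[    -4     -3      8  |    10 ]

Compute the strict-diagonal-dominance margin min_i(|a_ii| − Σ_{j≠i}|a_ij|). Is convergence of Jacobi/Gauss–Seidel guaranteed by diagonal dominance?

row 1: |8| − (3+4) = 1
row 2: |11| − (4+3) = 4
row 3: |8| − (4+3) = 1
minimum over rows = 1 → strictly diagonally dominant (convergence guaranteed)

1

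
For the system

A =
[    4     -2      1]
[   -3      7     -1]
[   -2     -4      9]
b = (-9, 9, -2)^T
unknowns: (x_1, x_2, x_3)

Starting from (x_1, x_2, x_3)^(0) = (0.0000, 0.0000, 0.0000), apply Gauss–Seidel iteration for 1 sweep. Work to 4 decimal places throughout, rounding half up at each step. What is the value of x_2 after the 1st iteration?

0.3214

Iteration 1:
  x_1 = (-9 - (-2)·0.0000 - (1)·0.0000) / (4) = -2.2500
  x_2 = (9 - (-3)·-2.2500 - (-1)·0.0000) / (7) = 0.3214
  x_3 = (-2 - (-2)·-2.2500 - (-4)·0.3214) / (9) = -0.5794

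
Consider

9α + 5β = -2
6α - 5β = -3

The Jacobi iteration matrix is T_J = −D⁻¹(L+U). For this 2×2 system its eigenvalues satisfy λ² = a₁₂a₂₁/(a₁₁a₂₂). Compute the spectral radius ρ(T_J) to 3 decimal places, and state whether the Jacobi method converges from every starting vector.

0.816

a₁₂a₂₁/(a₁₁a₂₂) = (5)·(6) / ((9)·(-5)) = -0.666667
ρ = √|-0.666667| = √0.666667 = 0.816
ρ < 1, so Jacobi converges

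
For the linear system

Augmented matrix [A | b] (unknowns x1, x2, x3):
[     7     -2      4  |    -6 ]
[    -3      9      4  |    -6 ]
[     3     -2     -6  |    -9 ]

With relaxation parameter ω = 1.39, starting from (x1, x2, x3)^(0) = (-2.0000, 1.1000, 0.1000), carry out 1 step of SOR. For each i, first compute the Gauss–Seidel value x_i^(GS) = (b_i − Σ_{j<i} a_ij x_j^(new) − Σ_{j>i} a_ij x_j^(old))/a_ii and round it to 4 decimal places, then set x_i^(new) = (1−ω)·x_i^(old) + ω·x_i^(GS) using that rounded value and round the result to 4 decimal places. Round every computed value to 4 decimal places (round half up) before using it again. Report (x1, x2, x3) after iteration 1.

Iteration 1:
  x1: GS value = (-6 - (-2)·1.1000 - (4)·0.1000) / (7) = -0.6000;  x1 ← (1−ω)·-2.0000 + ω·-0.6000 = -0.0540
  x2: GS value = (-6 - (-3)·-0.0540 - (4)·0.1000) / (9) = -0.7291;  x2 ← (1−ω)·1.1000 + ω·-0.7291 = -1.4424
  x3: GS value = (-9 - (3)·-0.0540 - (-2)·-1.4424) / (-6) = 1.9538;  x3 ← (1−ω)·0.1000 + ω·1.9538 = 2.6768

(-0.0540, -1.4424, 2.6768)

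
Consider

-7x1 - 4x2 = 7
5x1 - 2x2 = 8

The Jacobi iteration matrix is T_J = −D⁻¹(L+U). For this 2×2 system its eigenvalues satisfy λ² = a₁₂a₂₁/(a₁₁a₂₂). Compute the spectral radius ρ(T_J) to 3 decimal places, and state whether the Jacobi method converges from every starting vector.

a₁₂a₂₁/(a₁₁a₂₂) = (-4)·(5) / ((-7)·(-2)) = -1.428571
ρ = √|-1.428571| = √1.428571 = 1.195
ρ > 1, so Jacobi diverges

1.195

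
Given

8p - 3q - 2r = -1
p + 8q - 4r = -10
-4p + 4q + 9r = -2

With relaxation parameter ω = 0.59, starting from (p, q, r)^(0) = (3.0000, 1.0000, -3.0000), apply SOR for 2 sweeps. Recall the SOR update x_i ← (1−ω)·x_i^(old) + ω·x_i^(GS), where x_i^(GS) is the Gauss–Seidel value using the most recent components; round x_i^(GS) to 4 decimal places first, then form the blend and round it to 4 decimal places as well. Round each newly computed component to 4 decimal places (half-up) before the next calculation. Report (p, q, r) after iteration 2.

(-0.0889, -1.4864, -0.0844)

Iteration 1:
  p: GS value = (-1 - (-3)·1.0000 - (-2)·-3.0000) / (8) = -0.5000;  p ← (1−ω)·3.0000 + ω·-0.5000 = 0.9350
  q: GS value = (-10 - (1)·0.9350 - (-4)·-3.0000) / (8) = -2.8669;  q ← (1−ω)·1.0000 + ω·-2.8669 = -1.2815
  r: GS value = (-2 - (-4)·0.9350 - (4)·-1.2815) / (9) = 0.7629;  r ← (1−ω)·-3.0000 + ω·0.7629 = -0.7799
Iteration 2:
  p: GS value = (-1 - (-3)·-1.2815 - (-2)·-0.7799) / (8) = -0.8005;  p ← (1−ω)·0.9350 + ω·-0.8005 = -0.0889
  q: GS value = (-10 - (1)·-0.0889 - (-4)·-0.7799) / (8) = -1.6288;  q ← (1−ω)·-1.2815 + ω·-1.6288 = -1.4864
  r: GS value = (-2 - (-4)·-0.0889 - (4)·-1.4864) / (9) = 0.3989;  r ← (1−ω)·-0.7799 + ω·0.3989 = -0.0844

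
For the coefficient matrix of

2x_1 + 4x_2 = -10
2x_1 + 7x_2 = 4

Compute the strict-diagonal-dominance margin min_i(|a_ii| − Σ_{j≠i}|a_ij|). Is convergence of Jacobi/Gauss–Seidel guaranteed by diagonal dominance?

row 1: |2| − (4) = -2
row 2: |7| − (2) = 5
minimum over rows = -2 → not strictly diagonally dominant

-2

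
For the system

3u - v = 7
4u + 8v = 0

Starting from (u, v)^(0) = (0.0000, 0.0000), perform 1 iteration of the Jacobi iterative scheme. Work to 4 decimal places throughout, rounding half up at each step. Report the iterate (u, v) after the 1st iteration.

(2.3333, 0.0000)

Iteration 1:
  u = (7 - (-1)·0.0000) / (3) = 2.3333
  v = (0 - (4)·0.0000) / (8) = 0.0000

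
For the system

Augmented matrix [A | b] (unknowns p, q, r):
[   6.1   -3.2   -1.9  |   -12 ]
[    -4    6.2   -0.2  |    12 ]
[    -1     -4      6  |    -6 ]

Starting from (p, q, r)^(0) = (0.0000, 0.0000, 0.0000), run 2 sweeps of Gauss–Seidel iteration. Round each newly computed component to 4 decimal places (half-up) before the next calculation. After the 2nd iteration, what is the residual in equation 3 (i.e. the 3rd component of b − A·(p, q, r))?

0.0001

Iteration 1:
  p = (-12 - (-3.2)·0.0000 - (-1.9)·0.0000) / (6.1) = -1.9672
  q = (12 - (-4)·-1.9672 - (-0.2)·0.0000) / (6.2) = 0.6663
  r = (-6 - (-1)·-1.9672 - (-4)·0.6663) / (6) = -0.8837
Iteration 2:
  p = (-12 - (-3.2)·0.6663 - (-1.9)·-0.8837) / (6.1) = -1.8929
  q = (12 - (-4)·-1.8929 - (-0.2)·-0.8837) / (6.2) = 0.6858
  r = (-6 - (-1)·-1.8929 - (-4)·0.6858) / (6) = -0.8583
Residual b − A·x = (0.1105, 0.0048, 0.0001)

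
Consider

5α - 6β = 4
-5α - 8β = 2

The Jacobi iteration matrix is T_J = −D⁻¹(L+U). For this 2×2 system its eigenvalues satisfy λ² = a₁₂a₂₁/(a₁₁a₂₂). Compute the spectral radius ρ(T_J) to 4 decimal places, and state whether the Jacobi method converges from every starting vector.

a₁₂a₂₁/(a₁₁a₂₂) = (-6)·(-5) / ((5)·(-8)) = -0.750000
ρ = √|-0.750000| = √0.750000 = 0.8660
ρ < 1, so Jacobi converges

0.8660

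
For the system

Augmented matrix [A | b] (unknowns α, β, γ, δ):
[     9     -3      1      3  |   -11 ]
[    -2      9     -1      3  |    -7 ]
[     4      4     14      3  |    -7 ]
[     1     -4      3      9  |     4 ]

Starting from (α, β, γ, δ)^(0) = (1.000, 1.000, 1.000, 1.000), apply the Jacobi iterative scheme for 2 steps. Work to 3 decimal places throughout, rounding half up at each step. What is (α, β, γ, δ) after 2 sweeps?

(-1.487, -1.365, 0.008, 0.675)

Iteration 1:
  α = (-11 - (-3)·1.000 - (1)·1.000 - (3)·1.000) / (9) = -1.333
  β = (-7 - (-2)·1.000 - (-1)·1.000 - (3)·1.000) / (9) = -0.778
  γ = (-7 - (4)·1.000 - (4)·1.000 - (3)·1.000) / (14) = -1.286
  δ = (4 - (1)·1.000 - (-4)·1.000 - (3)·1.000) / (9) = 0.444
Iteration 2:
  α = (-11 - (-3)·-0.778 - (1)·-1.286 - (3)·0.444) / (9) = -1.487
  β = (-7 - (-2)·-1.333 - (-1)·-1.286 - (3)·0.444) / (9) = -1.365
  γ = (-7 - (4)·-1.333 - (4)·-0.778 - (3)·0.444) / (14) = 0.008
  δ = (4 - (1)·-1.333 - (-4)·-0.778 - (3)·-1.286) / (9) = 0.675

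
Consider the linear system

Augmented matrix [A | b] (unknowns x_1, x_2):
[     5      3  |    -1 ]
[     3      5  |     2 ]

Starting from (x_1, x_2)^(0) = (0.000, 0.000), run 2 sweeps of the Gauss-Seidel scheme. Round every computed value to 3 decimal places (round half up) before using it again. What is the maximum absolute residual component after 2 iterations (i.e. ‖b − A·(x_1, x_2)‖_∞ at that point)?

0.561

Iteration 1:
  x_1 = (-1 - (3)·0.000) / (5) = -0.200
  x_2 = (2 - (3)·-0.200) / (5) = 0.520
Iteration 2:
  x_1 = (-1 - (3)·0.520) / (5) = -0.512
  x_2 = (2 - (3)·-0.512) / (5) = 0.707
Residual b − A·x = (-0.561, 0.001); ∞-norm = 0.561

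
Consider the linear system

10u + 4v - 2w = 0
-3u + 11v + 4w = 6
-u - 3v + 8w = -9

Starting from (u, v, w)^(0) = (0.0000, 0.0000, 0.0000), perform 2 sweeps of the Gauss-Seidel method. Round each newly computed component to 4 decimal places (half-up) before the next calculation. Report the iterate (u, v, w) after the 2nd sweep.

(-0.4023, 0.7704, -0.8864)

Iteration 1:
  u = (0 - (4)·0.0000 - (-2)·0.0000) / (10) = 0.0000
  v = (6 - (-3)·0.0000 - (4)·0.0000) / (11) = 0.5455
  w = (-9 - (-1)·0.0000 - (-3)·0.5455) / (8) = -0.9204
Iteration 2:
  u = (0 - (4)·0.5455 - (-2)·-0.9204) / (10) = -0.4023
  v = (6 - (-3)·-0.4023 - (4)·-0.9204) / (11) = 0.7704
  w = (-9 - (-1)·-0.4023 - (-3)·0.7704) / (8) = -0.8864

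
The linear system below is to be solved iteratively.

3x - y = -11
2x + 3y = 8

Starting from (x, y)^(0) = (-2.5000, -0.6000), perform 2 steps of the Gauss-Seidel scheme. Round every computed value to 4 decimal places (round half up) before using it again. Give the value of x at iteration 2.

Iteration 1:
  x = (-11 - (-1)·-0.6000) / (3) = -3.8667
  y = (8 - (2)·-3.8667) / (3) = 5.2445
Iteration 2:
  x = (-11 - (-1)·5.2445) / (3) = -1.9185
  y = (8 - (2)·-1.9185) / (3) = 3.9457

-1.9185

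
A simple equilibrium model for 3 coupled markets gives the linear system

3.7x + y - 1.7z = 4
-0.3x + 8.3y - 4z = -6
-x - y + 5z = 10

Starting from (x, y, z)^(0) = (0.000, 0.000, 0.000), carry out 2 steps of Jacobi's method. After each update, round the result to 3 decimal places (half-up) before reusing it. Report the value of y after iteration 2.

0.280

Iteration 1:
  x = (4 - (1)·0.000 - (-1.7)·0.000) / (3.7) = 1.081
  y = (-6 - (-0.3)·0.000 - (-4)·0.000) / (8.3) = -0.723
  z = (10 - (-1)·0.000 - (-1)·0.000) / (5) = 2.000
Iteration 2:
  x = (4 - (1)·-0.723 - (-1.7)·2.000) / (3.7) = 2.195
  y = (-6 - (-0.3)·1.081 - (-4)·2.000) / (8.3) = 0.280
  z = (10 - (-1)·1.081 - (-1)·-0.723) / (5) = 2.072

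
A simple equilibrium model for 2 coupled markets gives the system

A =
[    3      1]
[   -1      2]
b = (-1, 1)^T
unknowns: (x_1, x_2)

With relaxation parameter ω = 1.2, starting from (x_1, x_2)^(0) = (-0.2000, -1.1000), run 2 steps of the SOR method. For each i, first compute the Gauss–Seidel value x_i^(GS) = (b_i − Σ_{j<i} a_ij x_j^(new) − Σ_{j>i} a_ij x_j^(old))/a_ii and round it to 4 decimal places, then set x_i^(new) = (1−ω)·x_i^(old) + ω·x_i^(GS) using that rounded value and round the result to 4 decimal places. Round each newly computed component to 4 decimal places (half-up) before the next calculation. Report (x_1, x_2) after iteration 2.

Iteration 1:
  x_1: GS value = (-1 - (1)·-1.1000) / (3) = 0.0333;  x_1 ← (1−ω)·-0.2000 + ω·0.0333 = 0.0800
  x_2: GS value = (1 - (-1)·0.0800) / (2) = 0.5400;  x_2 ← (1−ω)·-1.1000 + ω·0.5400 = 0.8680
Iteration 2:
  x_1: GS value = (-1 - (1)·0.8680) / (3) = -0.6227;  x_1 ← (1−ω)·0.0800 + ω·-0.6227 = -0.7632
  x_2: GS value = (1 - (-1)·-0.7632) / (2) = 0.1184;  x_2 ← (1−ω)·0.8680 + ω·0.1184 = -0.0315

(-0.7632, -0.0315)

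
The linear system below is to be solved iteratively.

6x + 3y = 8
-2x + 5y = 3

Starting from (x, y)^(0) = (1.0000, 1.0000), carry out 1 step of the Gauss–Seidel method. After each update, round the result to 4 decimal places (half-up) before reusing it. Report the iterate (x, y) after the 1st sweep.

(0.8333, 0.9333)

Iteration 1:
  x = (8 - (3)·1.0000) / (6) = 0.8333
  y = (3 - (-2)·0.8333) / (5) = 0.9333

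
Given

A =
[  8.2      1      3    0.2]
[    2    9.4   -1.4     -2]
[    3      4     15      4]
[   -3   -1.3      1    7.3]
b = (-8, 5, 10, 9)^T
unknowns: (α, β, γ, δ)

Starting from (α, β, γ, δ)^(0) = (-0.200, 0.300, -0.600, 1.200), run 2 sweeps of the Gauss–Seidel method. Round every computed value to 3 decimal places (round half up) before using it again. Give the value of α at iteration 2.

-1.208

Iteration 1:
  α = (-8 - (1)·0.300 - (3)·-0.600 - (0.2)·1.200) / (8.2) = -0.822
  β = (5 - (2)·-0.822 - (-1.4)·-0.600 - (-2)·1.200) / (9.4) = 0.873
  γ = (10 - (3)·-0.822 - (4)·0.873 - (4)·1.200) / (15) = 0.278
  δ = (9 - (-3)·-0.822 - (-1.3)·0.873 - (1)·0.278) / (7.3) = 1.012
Iteration 2:
  α = (-8 - (1)·0.873 - (3)·0.278 - (0.2)·1.012) / (8.2) = -1.208
  β = (5 - (2)·-1.208 - (-1.4)·0.278 - (-2)·1.012) / (9.4) = 1.046
  γ = (10 - (3)·-1.208 - (4)·1.046 - (4)·1.012) / (15) = 0.359
  δ = (9 - (-3)·-1.208 - (-1.3)·1.046 - (1)·0.359) / (7.3) = 0.874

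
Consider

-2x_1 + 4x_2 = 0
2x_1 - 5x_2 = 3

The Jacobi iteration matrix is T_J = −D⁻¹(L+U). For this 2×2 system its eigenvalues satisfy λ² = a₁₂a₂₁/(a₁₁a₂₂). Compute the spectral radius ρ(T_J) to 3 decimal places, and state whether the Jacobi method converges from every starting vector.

0.894

a₁₂a₂₁/(a₁₁a₂₂) = (4)·(2) / ((-2)·(-5)) = 0.800000
ρ = √|0.800000| = √0.800000 = 0.894
ρ < 1, so Jacobi converges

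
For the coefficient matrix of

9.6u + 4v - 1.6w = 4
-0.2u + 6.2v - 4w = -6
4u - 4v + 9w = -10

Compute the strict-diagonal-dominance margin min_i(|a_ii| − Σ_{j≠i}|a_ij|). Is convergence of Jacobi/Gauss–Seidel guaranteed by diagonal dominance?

1

row 1: |9.6| − (4+1.6) = 4
row 2: |6.2| − (0.2+4) = 2
row 3: |9| − (4+4) = 1
minimum over rows = 1 → strictly diagonally dominant (convergence guaranteed)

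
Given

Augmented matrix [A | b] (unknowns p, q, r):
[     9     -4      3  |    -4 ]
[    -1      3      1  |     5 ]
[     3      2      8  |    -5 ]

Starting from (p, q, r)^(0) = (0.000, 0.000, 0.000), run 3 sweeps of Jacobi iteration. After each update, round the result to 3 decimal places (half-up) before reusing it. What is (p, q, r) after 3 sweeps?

(0.615, 2.127, -1.246)

Iteration 1:
  p = (-4 - (-4)·0.000 - (3)·0.000) / (9) = -0.444
  q = (5 - (-1)·0.000 - (1)·0.000) / (3) = 1.667
  r = (-5 - (3)·0.000 - (2)·0.000) / (8) = -0.625
Iteration 2:
  p = (-4 - (-4)·1.667 - (3)·-0.625) / (9) = 0.505
  q = (5 - (-1)·-0.444 - (1)·-0.625) / (3) = 1.727
  r = (-5 - (3)·-0.444 - (2)·1.667) / (8) = -0.875
Iteration 3:
  p = (-4 - (-4)·1.727 - (3)·-0.875) / (9) = 0.615
  q = (5 - (-1)·0.505 - (1)·-0.875) / (3) = 2.127
  r = (-5 - (3)·0.505 - (2)·1.727) / (8) = -1.246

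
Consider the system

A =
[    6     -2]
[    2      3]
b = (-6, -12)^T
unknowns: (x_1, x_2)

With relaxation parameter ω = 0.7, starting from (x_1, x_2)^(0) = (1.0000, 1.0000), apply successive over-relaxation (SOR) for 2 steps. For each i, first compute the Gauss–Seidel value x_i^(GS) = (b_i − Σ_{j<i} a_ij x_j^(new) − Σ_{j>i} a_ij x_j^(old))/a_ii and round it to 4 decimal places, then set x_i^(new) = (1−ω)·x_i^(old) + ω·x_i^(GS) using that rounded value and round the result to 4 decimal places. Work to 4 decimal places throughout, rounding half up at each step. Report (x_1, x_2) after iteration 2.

Iteration 1:
  x_1: GS value = (-6 - (-2)·1.0000) / (6) = -0.6667;  x_1 ← (1−ω)·1.0000 + ω·-0.6667 = -0.1667
  x_2: GS value = (-12 - (2)·-0.1667) / (3) = -3.8889;  x_2 ← (1−ω)·1.0000 + ω·-3.8889 = -2.4222
Iteration 2:
  x_1: GS value = (-6 - (-2)·-2.4222) / (6) = -1.8074;  x_1 ← (1−ω)·-0.1667 + ω·-1.8074 = -1.3152
  x_2: GS value = (-12 - (2)·-1.3152) / (3) = -3.1232;  x_2 ← (1−ω)·-2.4222 + ω·-3.1232 = -2.9129

(-1.3152, -2.9129)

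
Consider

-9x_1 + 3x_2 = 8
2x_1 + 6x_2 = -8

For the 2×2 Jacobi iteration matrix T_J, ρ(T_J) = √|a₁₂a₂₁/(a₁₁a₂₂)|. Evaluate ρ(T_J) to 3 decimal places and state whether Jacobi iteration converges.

0.333

a₁₂a₂₁/(a₁₁a₂₂) = (3)·(2) / ((-9)·(6)) = -0.111111
ρ = √|-0.111111| = √0.111111 = 0.333
ρ < 1, so Jacobi converges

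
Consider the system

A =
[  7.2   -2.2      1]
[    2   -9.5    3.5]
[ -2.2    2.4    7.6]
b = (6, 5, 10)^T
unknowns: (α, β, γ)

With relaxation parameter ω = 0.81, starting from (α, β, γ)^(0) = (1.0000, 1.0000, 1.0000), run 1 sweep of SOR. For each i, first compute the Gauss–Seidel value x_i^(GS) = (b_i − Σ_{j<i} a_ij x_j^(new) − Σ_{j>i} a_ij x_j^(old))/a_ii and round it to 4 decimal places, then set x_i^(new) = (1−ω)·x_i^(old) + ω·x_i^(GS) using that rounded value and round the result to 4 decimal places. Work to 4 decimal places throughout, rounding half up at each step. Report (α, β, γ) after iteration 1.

Iteration 1:
  α: GS value = (6 - (-2.2)·1.0000 - (1)·1.0000) / (7.2) = 1.0000;  α ← (1−ω)·1.0000 + ω·1.0000 = 1.0000
  β: GS value = (5 - (2)·1.0000 - (3.5)·1.0000) / (-9.5) = 0.0526;  β ← (1−ω)·1.0000 + ω·0.0526 = 0.2326
  γ: GS value = (10 - (-2.2)·1.0000 - (2.4)·0.2326) / (7.6) = 1.5318;  γ ← (1−ω)·1.0000 + ω·1.5318 = 1.4308

(1.0000, 0.2326, 1.4308)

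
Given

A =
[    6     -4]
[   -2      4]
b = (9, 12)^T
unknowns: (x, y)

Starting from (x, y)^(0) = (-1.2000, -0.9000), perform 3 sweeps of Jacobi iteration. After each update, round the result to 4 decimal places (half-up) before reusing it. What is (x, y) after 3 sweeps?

Iteration 1:
  x = (9 - (-4)·-0.9000) / (6) = 0.9000
  y = (12 - (-2)·-1.2000) / (4) = 2.4000
Iteration 2:
  x = (9 - (-4)·2.4000) / (6) = 3.1000
  y = (12 - (-2)·0.9000) / (4) = 3.4500
Iteration 3:
  x = (9 - (-4)·3.4500) / (6) = 3.8000
  y = (12 - (-2)·3.1000) / (4) = 4.5500

(3.8000, 4.5500)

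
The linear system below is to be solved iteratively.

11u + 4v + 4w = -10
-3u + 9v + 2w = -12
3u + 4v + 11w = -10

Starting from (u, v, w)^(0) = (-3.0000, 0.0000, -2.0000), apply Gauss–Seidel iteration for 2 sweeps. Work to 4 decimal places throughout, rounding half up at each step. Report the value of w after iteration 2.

-0.3173

Iteration 1:
  u = (-10 - (4)·0.0000 - (4)·-2.0000) / (11) = -0.1818
  v = (-12 - (-3)·-0.1818 - (2)·-2.0000) / (9) = -0.9495
  w = (-10 - (3)·-0.1818 - (4)·-0.9495) / (11) = -0.5142
Iteration 2:
  u = (-10 - (4)·-0.9495 - (4)·-0.5142) / (11) = -0.3768
  v = (-12 - (-3)·-0.3768 - (2)·-0.5142) / (9) = -1.3447
  w = (-10 - (3)·-0.3768 - (4)·-1.3447) / (11) = -0.3173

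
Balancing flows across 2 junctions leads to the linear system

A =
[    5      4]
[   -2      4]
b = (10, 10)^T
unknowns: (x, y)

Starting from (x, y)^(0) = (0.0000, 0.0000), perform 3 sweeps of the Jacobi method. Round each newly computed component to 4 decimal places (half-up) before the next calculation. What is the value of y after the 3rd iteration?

Iteration 1:
  x = (10 - (4)·0.0000) / (5) = 2.0000
  y = (10 - (-2)·0.0000) / (4) = 2.5000
Iteration 2:
  x = (10 - (4)·2.5000) / (5) = 0.0000
  y = (10 - (-2)·2.0000) / (4) = 3.5000
Iteration 3:
  x = (10 - (4)·3.5000) / (5) = -0.8000
  y = (10 - (-2)·0.0000) / (4) = 2.5000

2.5000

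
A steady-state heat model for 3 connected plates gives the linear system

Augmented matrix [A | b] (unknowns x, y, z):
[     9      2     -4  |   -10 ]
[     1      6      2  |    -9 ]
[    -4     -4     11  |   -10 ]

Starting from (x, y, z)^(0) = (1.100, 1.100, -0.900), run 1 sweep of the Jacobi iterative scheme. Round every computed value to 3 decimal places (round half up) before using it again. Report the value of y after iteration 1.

-1.383

Iteration 1:
  x = (-10 - (2)·1.100 - (-4)·-0.900) / (9) = -1.756
  y = (-9 - (1)·1.100 - (2)·-0.900) / (6) = -1.383
  z = (-10 - (-4)·1.100 - (-4)·1.100) / (11) = -0.109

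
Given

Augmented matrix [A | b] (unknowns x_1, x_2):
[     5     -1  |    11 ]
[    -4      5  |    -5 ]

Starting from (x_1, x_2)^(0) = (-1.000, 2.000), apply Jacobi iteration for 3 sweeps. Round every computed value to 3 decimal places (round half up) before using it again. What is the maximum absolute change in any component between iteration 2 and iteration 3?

Iteration 1:
  x_1 = (11 - (-1)·2.000) / (5) = 2.600
  x_2 = (-5 - (-4)·-1.000) / (5) = -1.800
Iteration 2:
  x_1 = (11 - (-1)·-1.800) / (5) = 1.840
  x_2 = (-5 - (-4)·2.600) / (5) = 1.080
Iteration 3:
  x_1 = (11 - (-1)·1.080) / (5) = 2.416
  x_2 = (-5 - (-4)·1.840) / (5) = 0.472
Change: (0.576, -0.608) → max |·| = 0.608

0.608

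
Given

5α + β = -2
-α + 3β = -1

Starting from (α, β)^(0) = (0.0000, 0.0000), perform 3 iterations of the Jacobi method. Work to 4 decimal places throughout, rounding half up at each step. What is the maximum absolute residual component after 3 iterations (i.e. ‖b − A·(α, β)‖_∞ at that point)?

Iteration 1:
  α = (-2 - (1)·0.0000) / (5) = -0.4000
  β = (-1 - (-1)·0.0000) / (3) = -0.3333
Iteration 2:
  α = (-2 - (1)·-0.3333) / (5) = -0.3333
  β = (-1 - (-1)·-0.4000) / (3) = -0.4667
Iteration 3:
  α = (-2 - (1)·-0.4667) / (5) = -0.3067
  β = (-1 - (-1)·-0.3333) / (3) = -0.4444
Residual b − A·x = (-0.0221, 0.0265); ∞-norm = 0.0265

0.0265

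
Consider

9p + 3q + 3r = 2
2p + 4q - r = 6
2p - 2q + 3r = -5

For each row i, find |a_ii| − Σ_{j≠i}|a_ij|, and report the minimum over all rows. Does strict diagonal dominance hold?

-1

row 1: |9| − (3+3) = 3
row 2: |4| − (2+1) = 1
row 3: |3| − (2+2) = -1
minimum over rows = -1 → not strictly diagonally dominant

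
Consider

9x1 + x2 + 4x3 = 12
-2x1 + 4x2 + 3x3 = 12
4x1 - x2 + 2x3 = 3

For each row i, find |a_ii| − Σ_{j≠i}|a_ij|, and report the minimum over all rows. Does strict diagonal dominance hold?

row 1: |9| − (1+4) = 4
row 2: |4| − (2+3) = -1
row 3: |2| − (4+1) = -3
minimum over rows = -3 → not strictly diagonally dominant

-3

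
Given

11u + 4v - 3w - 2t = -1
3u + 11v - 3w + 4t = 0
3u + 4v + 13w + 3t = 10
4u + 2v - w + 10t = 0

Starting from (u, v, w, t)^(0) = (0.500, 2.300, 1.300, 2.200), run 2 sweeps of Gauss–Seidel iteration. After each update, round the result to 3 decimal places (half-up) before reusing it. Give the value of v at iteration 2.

Iteration 1:
  u = (-1 - (4)·2.300 - (-3)·1.300 - (-2)·2.200) / (11) = -0.173
  v = (0 - (3)·-0.173 - (-3)·1.300 - (4)·2.200) / (11) = -0.398
  w = (10 - (3)·-0.173 - (4)·-0.398 - (3)·2.200) / (13) = 0.424
  t = (0 - (4)·-0.173 - (2)·-0.398 - (-1)·0.424) / (10) = 0.191
Iteration 2:
  u = (-1 - (4)·-0.398 - (-3)·0.424 - (-2)·0.191) / (11) = 0.204
  v = (0 - (3)·0.204 - (-3)·0.424 - (4)·0.191) / (11) = -0.009
  w = (10 - (3)·0.204 - (4)·-0.009 - (3)·0.191) / (13) = 0.681
  t = (0 - (4)·0.204 - (2)·-0.009 - (-1)·0.681) / (10) = -0.012

-0.009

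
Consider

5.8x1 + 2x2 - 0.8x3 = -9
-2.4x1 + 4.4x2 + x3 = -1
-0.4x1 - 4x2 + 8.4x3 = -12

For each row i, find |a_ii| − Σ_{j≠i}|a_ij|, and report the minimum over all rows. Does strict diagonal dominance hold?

1

row 1: |5.8| − (2+0.8) = 3
row 2: |4.4| − (2.4+1) = 1
row 3: |8.4| − (0.4+4) = 4
minimum over rows = 1 → strictly diagonally dominant (convergence guaranteed)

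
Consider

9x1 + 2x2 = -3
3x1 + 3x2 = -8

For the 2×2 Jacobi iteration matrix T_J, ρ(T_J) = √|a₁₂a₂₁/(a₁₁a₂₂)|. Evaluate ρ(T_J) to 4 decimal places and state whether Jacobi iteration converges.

0.4714

a₁₂a₂₁/(a₁₁a₂₂) = (2)·(3) / ((9)·(3)) = 0.222222
ρ = √|0.222222| = √0.222222 = 0.4714
ρ < 1, so Jacobi converges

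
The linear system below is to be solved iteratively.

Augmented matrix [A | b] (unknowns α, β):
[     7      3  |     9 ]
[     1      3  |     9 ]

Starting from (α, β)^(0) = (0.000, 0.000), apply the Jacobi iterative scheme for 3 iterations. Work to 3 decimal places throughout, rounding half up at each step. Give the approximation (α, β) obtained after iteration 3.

(0.184, 3.000)

Iteration 1:
  α = (9 - (3)·0.000) / (7) = 1.286
  β = (9 - (1)·0.000) / (3) = 3.000
Iteration 2:
  α = (9 - (3)·3.000) / (7) = 0.000
  β = (9 - (1)·1.286) / (3) = 2.571
Iteration 3:
  α = (9 - (3)·2.571) / (7) = 0.184
  β = (9 - (1)·0.000) / (3) = 3.000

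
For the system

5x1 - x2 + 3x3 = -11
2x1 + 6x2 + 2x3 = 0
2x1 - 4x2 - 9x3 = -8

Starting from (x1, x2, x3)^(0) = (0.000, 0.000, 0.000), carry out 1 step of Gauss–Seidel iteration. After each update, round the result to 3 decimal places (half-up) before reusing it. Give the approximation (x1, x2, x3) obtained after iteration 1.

Iteration 1:
  x1 = (-11 - (-1)·0.000 - (3)·0.000) / (5) = -2.200
  x2 = (0 - (2)·-2.200 - (2)·0.000) / (6) = 0.733
  x3 = (-8 - (2)·-2.200 - (-4)·0.733) / (-9) = 0.074

(-2.200, 0.733, 0.074)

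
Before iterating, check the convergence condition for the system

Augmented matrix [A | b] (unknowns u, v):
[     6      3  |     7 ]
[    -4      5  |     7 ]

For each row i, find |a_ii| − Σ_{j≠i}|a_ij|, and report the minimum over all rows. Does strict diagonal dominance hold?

1

row 1: |6| − (3) = 3
row 2: |5| − (4) = 1
minimum over rows = 1 → strictly diagonally dominant (convergence guaranteed)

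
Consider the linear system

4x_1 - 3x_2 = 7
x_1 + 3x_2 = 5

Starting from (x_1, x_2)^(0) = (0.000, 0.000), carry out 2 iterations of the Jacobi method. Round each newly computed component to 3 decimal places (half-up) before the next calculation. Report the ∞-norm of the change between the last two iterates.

Iteration 1:
  x_1 = (7 - (-3)·0.000) / (4) = 1.750
  x_2 = (5 - (1)·0.000) / (3) = 1.667
Iteration 2:
  x_1 = (7 - (-3)·1.667) / (4) = 3.000
  x_2 = (5 - (1)·1.750) / (3) = 1.083
Change: (1.250, -0.584) → max |·| = 1.250

1.250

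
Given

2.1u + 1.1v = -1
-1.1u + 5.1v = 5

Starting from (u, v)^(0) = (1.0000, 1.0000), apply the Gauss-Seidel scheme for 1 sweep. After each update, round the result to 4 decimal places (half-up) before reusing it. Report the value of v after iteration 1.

0.7647

Iteration 1:
  u = (-1 - (1.1)·1.0000) / (2.1) = -1.0000
  v = (5 - (-1.1)·-1.0000) / (5.1) = 0.7647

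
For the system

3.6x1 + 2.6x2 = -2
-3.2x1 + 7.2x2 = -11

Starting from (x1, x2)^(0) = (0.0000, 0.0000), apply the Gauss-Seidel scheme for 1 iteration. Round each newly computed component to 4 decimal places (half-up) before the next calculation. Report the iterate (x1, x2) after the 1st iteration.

(-0.5556, -1.7747)

Iteration 1:
  x1 = (-2 - (2.6)·0.0000) / (3.6) = -0.5556
  x2 = (-11 - (-3.2)·-0.5556) / (7.2) = -1.7747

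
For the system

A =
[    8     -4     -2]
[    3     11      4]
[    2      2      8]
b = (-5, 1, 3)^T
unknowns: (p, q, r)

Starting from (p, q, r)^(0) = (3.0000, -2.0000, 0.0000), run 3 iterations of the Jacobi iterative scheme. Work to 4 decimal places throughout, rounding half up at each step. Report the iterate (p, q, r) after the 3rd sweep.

Iteration 1:
  p = (-5 - (-4)·-2.0000 - (-2)·0.0000) / (8) = -1.6250
  q = (1 - (3)·3.0000 - (4)·0.0000) / (11) = -0.7273
  r = (3 - (2)·3.0000 - (2)·-2.0000) / (8) = 0.1250
Iteration 2:
  p = (-5 - (-4)·-0.7273 - (-2)·0.1250) / (8) = -0.9574
  q = (1 - (3)·-1.6250 - (4)·0.1250) / (11) = 0.4886
  r = (3 - (2)·-1.6250 - (2)·-0.7273) / (8) = 0.9631
Iteration 3:
  p = (-5 - (-4)·0.4886 - (-2)·0.9631) / (8) = -0.1399
  q = (1 - (3)·-0.9574 - (4)·0.9631) / (11) = 0.0018
  r = (3 - (2)·-0.9574 - (2)·0.4886) / (8) = 0.4922

(-0.1399, 0.0018, 0.4922)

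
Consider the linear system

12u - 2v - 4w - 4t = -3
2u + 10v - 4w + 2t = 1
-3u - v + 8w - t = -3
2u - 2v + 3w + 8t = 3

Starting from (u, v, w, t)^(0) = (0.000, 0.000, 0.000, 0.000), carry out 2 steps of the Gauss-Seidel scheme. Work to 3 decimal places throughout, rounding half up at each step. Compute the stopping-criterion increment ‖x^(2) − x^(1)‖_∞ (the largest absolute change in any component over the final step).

0.327

Iteration 1:
  u = (-3 - (-2)·0.000 - (-4)·0.000 - (-4)·0.000) / (12) = -0.250
  v = (1 - (2)·-0.250 - (-4)·0.000 - (2)·0.000) / (10) = 0.150
  w = (-3 - (-3)·-0.250 - (-1)·0.150 - (-1)·0.000) / (8) = -0.450
  t = (3 - (2)·-0.250 - (-2)·0.150 - (3)·-0.450) / (8) = 0.644
Iteration 2:
  u = (-3 - (-2)·0.150 - (-4)·-0.450 - (-4)·0.644) / (12) = -0.160
  v = (1 - (2)·-0.160 - (-4)·-0.450 - (2)·0.644) / (10) = -0.177
  w = (-3 - (-3)·-0.160 - (-1)·-0.177 - (-1)·0.644) / (8) = -0.377
  t = (3 - (2)·-0.160 - (-2)·-0.177 - (3)·-0.377) / (8) = 0.512
Change: (0.090, -0.327, 0.073, -0.132) → max |·| = 0.327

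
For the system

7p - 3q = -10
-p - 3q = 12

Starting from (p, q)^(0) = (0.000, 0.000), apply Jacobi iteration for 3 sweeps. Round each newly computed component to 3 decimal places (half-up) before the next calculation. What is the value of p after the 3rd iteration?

-2.939

Iteration 1:
  p = (-10 - (-3)·0.000) / (7) = -1.429
  q = (12 - (-1)·0.000) / (-3) = -4.000
Iteration 2:
  p = (-10 - (-3)·-4.000) / (7) = -3.143
  q = (12 - (-1)·-1.429) / (-3) = -3.524
Iteration 3:
  p = (-10 - (-3)·-3.524) / (7) = -2.939
  q = (12 - (-1)·-3.143) / (-3) = -2.952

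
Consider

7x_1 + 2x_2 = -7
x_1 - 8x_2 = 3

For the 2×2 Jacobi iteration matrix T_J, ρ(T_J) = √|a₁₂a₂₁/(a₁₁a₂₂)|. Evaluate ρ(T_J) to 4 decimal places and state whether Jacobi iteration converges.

0.1890

a₁₂a₂₁/(a₁₁a₂₂) = (2)·(1) / ((7)·(-8)) = -0.035714
ρ = √|-0.035714| = √0.035714 = 0.1890
ρ < 1, so Jacobi converges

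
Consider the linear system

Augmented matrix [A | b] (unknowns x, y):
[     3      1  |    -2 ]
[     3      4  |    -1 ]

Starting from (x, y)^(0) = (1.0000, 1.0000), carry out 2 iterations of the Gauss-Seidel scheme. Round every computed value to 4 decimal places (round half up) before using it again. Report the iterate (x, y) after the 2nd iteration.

(-0.8333, 0.3750)

Iteration 1:
  x = (-2 - (1)·1.0000) / (3) = -1.0000
  y = (-1 - (3)·-1.0000) / (4) = 0.5000
Iteration 2:
  x = (-2 - (1)·0.5000) / (3) = -0.8333
  y = (-1 - (3)·-0.8333) / (4) = 0.3750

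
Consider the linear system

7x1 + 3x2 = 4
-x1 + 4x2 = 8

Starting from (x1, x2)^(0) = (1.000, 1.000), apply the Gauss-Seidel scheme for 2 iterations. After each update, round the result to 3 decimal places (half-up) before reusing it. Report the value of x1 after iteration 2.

-0.301

Iteration 1:
  x1 = (4 - (3)·1.000) / (7) = 0.143
  x2 = (8 - (-1)·0.143) / (4) = 2.036
Iteration 2:
  x1 = (4 - (3)·2.036) / (7) = -0.301
  x2 = (8 - (-1)·-0.301) / (4) = 1.925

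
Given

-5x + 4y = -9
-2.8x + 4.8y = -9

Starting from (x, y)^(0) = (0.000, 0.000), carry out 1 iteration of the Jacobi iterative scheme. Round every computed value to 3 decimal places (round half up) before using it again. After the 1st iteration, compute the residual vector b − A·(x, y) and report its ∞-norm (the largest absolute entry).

Iteration 1:
  x = (-9 - (4)·0.000) / (-5) = 1.800
  y = (-9 - (-2.8)·0.000) / (4.8) = -1.875
Residual b − A·x = (7.500, 5.040); ∞-norm = 7.500

7.500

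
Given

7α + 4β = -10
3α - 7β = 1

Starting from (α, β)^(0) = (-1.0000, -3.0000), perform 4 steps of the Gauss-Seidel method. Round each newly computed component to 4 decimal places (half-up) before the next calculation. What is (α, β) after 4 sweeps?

Iteration 1:
  α = (-10 - (4)·-3.0000) / (7) = 0.2857
  β = (1 - (3)·0.2857) / (-7) = -0.0204
Iteration 2:
  α = (-10 - (4)·-0.0204) / (7) = -1.4169
  β = (1 - (3)·-1.4169) / (-7) = -0.7501
Iteration 3:
  α = (-10 - (4)·-0.7501) / (7) = -0.9999
  β = (1 - (3)·-0.9999) / (-7) = -0.5714
Iteration 4:
  α = (-10 - (4)·-0.5714) / (7) = -1.1021
  β = (1 - (3)·-1.1021) / (-7) = -0.6152

(-1.1021, -0.6152)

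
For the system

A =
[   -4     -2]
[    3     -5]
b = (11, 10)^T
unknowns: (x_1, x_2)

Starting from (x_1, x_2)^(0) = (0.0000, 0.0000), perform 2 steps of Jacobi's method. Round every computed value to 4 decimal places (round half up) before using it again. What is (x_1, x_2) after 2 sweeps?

Iteration 1:
  x_1 = (11 - (-2)·0.0000) / (-4) = -2.7500
  x_2 = (10 - (3)·0.0000) / (-5) = -2.0000
Iteration 2:
  x_1 = (11 - (-2)·-2.0000) / (-4) = -1.7500
  x_2 = (10 - (3)·-2.7500) / (-5) = -3.6500

(-1.7500, -3.6500)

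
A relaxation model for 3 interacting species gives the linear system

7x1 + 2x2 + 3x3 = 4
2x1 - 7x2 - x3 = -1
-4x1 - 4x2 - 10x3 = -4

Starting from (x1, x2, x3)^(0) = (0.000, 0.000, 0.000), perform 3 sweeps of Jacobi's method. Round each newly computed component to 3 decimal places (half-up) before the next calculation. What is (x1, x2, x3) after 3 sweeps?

Iteration 1:
  x1 = (4 - (2)·0.000 - (3)·0.000) / (7) = 0.571
  x2 = (-1 - (2)·0.000 - (-1)·0.000) / (-7) = 0.143
  x3 = (-4 - (-4)·0.000 - (-4)·0.000) / (-10) = 0.400
Iteration 2:
  x1 = (4 - (2)·0.143 - (3)·0.400) / (7) = 0.359
  x2 = (-1 - (2)·0.571 - (-1)·0.400) / (-7) = 0.249
  x3 = (-4 - (-4)·0.571 - (-4)·0.143) / (-10) = 0.114
Iteration 3:
  x1 = (4 - (2)·0.249 - (3)·0.114) / (7) = 0.451
  x2 = (-1 - (2)·0.359 - (-1)·0.114) / (-7) = 0.229
  x3 = (-4 - (-4)·0.359 - (-4)·0.249) / (-10) = 0.157

(0.451, 0.229, 0.157)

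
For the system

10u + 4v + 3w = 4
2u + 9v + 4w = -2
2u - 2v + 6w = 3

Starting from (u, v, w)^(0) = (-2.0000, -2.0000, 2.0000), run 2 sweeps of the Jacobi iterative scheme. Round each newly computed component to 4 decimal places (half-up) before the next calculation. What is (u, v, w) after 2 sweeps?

(0.5167, -0.5778, 0.0778)

Iteration 1:
  u = (4 - (4)·-2.0000 - (3)·2.0000) / (10) = 0.6000
  v = (-2 - (2)·-2.0000 - (4)·2.0000) / (9) = -0.6667
  w = (3 - (2)·-2.0000 - (-2)·-2.0000) / (6) = 0.5000
Iteration 2:
  u = (4 - (4)·-0.6667 - (3)·0.5000) / (10) = 0.5167
  v = (-2 - (2)·0.6000 - (4)·0.5000) / (9) = -0.5778
  w = (3 - (2)·0.6000 - (-2)·-0.6667) / (6) = 0.0778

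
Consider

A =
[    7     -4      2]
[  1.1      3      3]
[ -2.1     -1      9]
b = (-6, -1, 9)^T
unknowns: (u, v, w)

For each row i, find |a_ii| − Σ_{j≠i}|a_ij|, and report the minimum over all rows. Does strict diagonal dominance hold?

-1.1

row 1: |7| − (4+2) = 1
row 2: |3| − (1.1+3) = -1.1
row 3: |9| − (2.1+1) = 5.9
minimum over rows = -1.1 → not strictly diagonally dominant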